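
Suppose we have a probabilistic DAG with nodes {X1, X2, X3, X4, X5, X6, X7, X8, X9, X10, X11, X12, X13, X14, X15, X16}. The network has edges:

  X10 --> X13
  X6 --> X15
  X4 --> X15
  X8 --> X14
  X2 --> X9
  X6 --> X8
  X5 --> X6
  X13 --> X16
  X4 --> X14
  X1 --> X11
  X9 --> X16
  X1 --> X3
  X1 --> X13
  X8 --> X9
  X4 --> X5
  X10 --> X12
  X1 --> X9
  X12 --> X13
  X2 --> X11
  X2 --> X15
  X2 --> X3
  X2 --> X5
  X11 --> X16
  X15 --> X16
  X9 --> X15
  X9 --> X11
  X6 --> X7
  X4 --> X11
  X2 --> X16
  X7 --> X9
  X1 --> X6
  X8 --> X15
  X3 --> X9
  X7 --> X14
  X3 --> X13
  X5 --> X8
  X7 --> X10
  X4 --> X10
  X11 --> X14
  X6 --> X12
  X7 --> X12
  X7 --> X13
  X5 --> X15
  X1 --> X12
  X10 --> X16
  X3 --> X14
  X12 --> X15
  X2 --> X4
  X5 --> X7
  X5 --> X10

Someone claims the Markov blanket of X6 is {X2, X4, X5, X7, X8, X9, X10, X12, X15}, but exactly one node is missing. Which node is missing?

X1

Pa(X6) = {X1, X5}.
Ch(X6) = {X7, X8, X12, X15}.
Other parents of X6's children:
  X7: X5
  X8: X5
  X12: X1, X7, X10
  X15: X2, X4, X5, X8, X9, X12
MB(X6) = {X1, X2, X4, X5, X7, X8, X9, X10, X12, X15}.
Comparing with the claimed set, X1 is missing.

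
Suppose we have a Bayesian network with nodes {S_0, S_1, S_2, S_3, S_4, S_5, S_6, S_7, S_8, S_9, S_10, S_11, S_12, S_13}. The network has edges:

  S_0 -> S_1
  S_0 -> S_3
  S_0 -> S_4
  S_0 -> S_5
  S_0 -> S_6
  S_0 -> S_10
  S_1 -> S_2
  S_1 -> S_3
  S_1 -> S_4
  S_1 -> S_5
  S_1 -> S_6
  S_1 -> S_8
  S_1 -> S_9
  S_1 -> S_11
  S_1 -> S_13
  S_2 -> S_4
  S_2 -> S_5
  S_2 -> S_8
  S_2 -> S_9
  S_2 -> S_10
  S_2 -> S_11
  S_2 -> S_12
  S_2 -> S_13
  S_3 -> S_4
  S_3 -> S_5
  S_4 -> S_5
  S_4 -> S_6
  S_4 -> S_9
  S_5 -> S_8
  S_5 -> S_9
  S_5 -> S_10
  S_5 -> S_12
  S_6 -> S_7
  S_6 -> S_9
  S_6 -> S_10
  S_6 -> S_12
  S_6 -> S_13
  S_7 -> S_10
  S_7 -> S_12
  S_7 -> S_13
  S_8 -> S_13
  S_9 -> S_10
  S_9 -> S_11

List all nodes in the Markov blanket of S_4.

{S_0, S_1, S_2, S_3, S_5, S_6, S_9}

Recall MB(v) = parents ∪ children ∪ spouses, where spouses are the other parents of v's children.
S_4 has parents S_0, S_1, S_2, S_3.
S_4's children: S_5, S_6, S_9.
Co-parents of S_4 (other parents of its children):
  S_5's other parents are S_0, S_1, S_2, S_3.
  S_6's other parents are S_0, S_1.
  S_9's other parents are S_1, S_2, S_5, S_6.
So the Markov blanket of S_4 is {S_0, S_1, S_2, S_3, S_5, S_6, S_9}.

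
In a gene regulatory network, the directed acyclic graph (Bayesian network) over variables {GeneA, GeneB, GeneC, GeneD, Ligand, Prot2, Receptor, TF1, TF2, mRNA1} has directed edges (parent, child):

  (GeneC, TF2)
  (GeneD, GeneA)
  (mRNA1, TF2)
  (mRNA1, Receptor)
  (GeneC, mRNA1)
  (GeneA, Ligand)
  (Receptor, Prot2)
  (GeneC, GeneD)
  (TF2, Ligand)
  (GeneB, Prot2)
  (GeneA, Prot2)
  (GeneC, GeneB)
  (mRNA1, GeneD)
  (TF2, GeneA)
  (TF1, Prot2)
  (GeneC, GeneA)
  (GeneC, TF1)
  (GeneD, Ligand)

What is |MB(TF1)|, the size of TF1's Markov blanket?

TF1's parents: GeneC.
TF1 has child Prot2.
For each child, the remaining parents (spouses of TF1):
  Prot2's other parents are GeneA, GeneB, Receptor.
MB(TF1) = {GeneA, GeneB, GeneC, Prot2, Receptor}, which has 5 nodes.

5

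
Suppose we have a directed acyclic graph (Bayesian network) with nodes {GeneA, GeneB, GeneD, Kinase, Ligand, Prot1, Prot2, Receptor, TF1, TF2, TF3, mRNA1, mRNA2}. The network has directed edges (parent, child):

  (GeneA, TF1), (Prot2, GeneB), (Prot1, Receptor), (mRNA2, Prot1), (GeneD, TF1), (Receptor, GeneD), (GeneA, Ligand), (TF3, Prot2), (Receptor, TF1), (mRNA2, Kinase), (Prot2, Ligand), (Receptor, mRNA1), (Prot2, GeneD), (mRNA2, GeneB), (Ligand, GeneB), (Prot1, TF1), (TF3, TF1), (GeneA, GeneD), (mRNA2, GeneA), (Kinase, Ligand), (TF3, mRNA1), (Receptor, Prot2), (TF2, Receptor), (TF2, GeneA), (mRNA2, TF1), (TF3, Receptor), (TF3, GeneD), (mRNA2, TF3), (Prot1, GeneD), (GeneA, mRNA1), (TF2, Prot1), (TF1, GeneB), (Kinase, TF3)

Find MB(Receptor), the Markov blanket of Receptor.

{GeneA, GeneD, Prot1, Prot2, TF1, TF2, TF3, mRNA1, mRNA2}

A node's Markov blanket = Pa ∪ Ch ∪ (parents of Ch other than the node itself).
Receptor's parents: Prot1, TF2, TF3.
Receptor has children GeneD, Prot2, TF1, mRNA1.
Parents of each child, excluding Receptor:
  parents(Prot2) \ {Receptor} = {TF3}.
  parents(GeneD) \ {Receptor} = {GeneA, Prot1, Prot2, TF3}.
  parents(TF1) \ {Receptor} = {GeneA, GeneD, Prot1, TF3, mRNA2}.
  parents(mRNA1) \ {Receptor} = {GeneA, TF3}.
Union: {Prot1, TF2, TF3} ∪ {GeneD, Prot2, TF1, mRNA1} ∪ {GeneA, GeneD, Prot1, Prot2, TF3, mRNA2} = {GeneA, GeneD, Prot1, Prot2, TF1, TF2, TF3, mRNA1, mRNA2}.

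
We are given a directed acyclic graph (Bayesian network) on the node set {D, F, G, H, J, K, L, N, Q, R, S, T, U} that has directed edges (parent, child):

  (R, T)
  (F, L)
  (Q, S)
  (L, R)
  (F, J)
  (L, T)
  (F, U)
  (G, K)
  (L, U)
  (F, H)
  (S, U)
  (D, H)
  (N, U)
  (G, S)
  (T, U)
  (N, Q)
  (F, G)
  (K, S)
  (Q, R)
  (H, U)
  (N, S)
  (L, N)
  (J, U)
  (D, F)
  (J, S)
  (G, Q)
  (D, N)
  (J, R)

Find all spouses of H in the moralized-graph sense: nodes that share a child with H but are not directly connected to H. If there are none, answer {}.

Children of H: U.
  U's other parents are F, J, L, N, S, T.
Excluding nodes already adjacent to H (D, F, U), the co-parent-only contribution is {J, L, N, S, T}.

{J, L, N, S, T}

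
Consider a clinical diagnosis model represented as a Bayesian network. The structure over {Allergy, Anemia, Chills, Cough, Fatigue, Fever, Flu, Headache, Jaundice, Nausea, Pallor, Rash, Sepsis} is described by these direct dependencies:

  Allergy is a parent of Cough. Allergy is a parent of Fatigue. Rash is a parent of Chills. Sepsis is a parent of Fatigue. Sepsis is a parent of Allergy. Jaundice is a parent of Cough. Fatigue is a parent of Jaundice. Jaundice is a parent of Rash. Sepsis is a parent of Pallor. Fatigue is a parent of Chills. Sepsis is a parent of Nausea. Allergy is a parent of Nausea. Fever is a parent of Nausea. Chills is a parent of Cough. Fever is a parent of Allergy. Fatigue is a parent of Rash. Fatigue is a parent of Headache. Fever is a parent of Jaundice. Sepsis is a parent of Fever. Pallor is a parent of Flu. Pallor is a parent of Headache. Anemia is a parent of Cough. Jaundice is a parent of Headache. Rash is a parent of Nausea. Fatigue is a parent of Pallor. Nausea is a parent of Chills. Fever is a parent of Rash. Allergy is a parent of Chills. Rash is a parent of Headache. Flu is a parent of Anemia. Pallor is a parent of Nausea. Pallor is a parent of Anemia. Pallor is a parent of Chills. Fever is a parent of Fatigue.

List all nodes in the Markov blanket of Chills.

{Allergy, Anemia, Cough, Fatigue, Jaundice, Nausea, Pallor, Rash}

Chills's children: Cough.
Pa(Chills) = {Allergy, Fatigue, Nausea, Pallor, Rash}.
Co-parents of Chills (other parents of its children):
  Cough's other parents are Allergy, Anemia, Jaundice.
MB(Chills) = {Allergy, Anemia, Cough, Fatigue, Jaundice, Nausea, Pallor, Rash}.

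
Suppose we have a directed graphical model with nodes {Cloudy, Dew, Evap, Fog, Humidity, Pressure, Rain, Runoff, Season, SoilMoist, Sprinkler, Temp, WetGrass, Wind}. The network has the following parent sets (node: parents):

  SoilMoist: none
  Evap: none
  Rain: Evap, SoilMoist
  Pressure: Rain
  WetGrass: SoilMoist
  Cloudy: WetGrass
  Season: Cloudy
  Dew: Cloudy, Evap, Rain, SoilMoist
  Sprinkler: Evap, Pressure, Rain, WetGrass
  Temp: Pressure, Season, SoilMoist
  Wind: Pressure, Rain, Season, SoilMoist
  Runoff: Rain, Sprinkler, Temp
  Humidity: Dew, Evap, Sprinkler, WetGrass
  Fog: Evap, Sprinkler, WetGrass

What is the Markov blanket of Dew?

By definition, MB(Dew) is built from Dew's parents, Dew's children, and the co-parents of Dew.
Children of Dew: Humidity.
Dew's parents: Cloudy, Evap, Rain, SoilMoist.
For each child, the remaining parents (spouses of Dew):
  Humidity: Evap, Sprinkler, WetGrass
Union: {Cloudy, Evap, Rain, SoilMoist} ∪ {Humidity} ∪ {Evap, Sprinkler, WetGrass} = {Cloudy, Evap, Humidity, Rain, SoilMoist, Sprinkler, WetGrass}.

{Cloudy, Evap, Humidity, Rain, SoilMoist, Sprinkler, WetGrass}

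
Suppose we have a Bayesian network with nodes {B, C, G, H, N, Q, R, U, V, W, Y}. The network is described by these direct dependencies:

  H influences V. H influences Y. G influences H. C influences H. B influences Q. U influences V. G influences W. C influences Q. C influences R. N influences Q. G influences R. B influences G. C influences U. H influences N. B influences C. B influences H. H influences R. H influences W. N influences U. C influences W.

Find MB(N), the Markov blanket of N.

By definition, MB(N) is built from N's parents, N's children, and the co-parents of N.
Pa(N) = {H}.
Children of N: Q, U.
Parents of each child, excluding N:
  Q's other parents are B, C.
  U's other parent is C.
Taking the union gives {B, C, H, Q, U}.

{B, C, H, Q, U}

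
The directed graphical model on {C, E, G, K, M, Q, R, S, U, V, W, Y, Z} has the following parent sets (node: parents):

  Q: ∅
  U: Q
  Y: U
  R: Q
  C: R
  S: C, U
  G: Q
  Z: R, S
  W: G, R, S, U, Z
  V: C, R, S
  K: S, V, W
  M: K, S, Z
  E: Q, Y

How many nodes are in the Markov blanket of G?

Children of G: W.
Parents of G: Q.
Co-parents of G (other parents of its children):
  parents(W) \ {G} = {R, S, U, Z}.
MB(G) = {Q, R, S, U, W, Z}, which has 6 nodes.

6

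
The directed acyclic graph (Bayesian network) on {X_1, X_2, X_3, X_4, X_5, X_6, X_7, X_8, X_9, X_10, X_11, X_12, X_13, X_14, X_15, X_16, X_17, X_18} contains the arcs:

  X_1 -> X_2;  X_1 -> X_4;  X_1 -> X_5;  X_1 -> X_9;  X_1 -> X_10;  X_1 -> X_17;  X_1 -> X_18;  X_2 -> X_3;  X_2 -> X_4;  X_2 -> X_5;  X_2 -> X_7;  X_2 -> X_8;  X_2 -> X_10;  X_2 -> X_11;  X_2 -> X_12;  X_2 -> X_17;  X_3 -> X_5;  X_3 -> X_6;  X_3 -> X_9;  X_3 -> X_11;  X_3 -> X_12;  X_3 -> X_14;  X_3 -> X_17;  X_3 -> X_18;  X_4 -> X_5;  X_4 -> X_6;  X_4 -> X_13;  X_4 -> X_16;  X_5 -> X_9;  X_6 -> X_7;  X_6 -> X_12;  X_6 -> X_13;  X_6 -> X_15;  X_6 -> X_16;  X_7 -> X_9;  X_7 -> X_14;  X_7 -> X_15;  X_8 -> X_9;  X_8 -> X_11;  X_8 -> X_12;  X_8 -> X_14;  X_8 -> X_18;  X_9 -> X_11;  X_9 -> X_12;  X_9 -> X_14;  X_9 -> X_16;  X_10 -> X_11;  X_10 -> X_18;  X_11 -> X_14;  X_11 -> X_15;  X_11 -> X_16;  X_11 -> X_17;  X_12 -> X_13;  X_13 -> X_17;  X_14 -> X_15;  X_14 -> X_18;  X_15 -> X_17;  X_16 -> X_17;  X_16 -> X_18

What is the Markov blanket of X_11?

X_11's parents: X_2, X_3, X_8, X_9, X_10.
Children of X_11: X_14, X_15, X_16, X_17.
Co-parents of X_11 (other parents of its children):
  X_14: X_3, X_7, X_8, X_9
  X_15: X_6, X_7, X_14
  X_16: X_4, X_6, X_9
  X_17: X_1, X_2, X_3, X_13, X_15, X_16
Union: {X_2, X_3, X_8, X_9, X_10} ∪ {X_14, X_15, X_16, X_17} ∪ {X_1, X_2, X_3, X_4, X_6, X_7, X_8, X_9, X_13, X_14, X_15, X_16} = {X_1, X_2, X_3, X_4, X_6, X_7, X_8, X_9, X_10, X_13, X_14, X_15, X_16, X_17}.

{X_1, X_2, X_3, X_4, X_6, X_7, X_8, X_9, X_10, X_13, X_14, X_15, X_16, X_17}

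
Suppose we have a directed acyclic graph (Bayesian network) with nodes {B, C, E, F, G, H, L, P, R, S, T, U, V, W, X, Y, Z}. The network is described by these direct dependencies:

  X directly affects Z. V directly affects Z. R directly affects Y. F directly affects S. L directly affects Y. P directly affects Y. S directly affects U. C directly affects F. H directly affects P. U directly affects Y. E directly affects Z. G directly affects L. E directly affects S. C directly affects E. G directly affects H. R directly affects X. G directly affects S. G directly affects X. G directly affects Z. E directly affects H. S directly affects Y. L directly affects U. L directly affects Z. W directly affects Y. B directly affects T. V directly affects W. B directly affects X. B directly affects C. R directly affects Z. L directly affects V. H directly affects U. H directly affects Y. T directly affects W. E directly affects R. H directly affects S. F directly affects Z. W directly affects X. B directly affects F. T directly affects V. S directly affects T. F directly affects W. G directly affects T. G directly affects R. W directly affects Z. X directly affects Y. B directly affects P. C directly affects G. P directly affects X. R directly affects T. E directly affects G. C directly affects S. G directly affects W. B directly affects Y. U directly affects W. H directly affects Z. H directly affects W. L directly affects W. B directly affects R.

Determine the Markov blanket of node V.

Recall MB(v) = parents ∪ children ∪ spouses, where spouses are the other parents of v's children.
Children of V: W, Z.
V has parents L, T.
Co-parents of V (other parents of its children):
  W: F, G, H, L, T, U
  Z: E, F, G, H, L, R, W, X
Union: {L, T} ∪ {W, Z} ∪ {E, F, G, H, L, R, T, U, W, X} = {E, F, G, H, L, R, T, U, W, X, Z}.

{E, F, G, H, L, R, T, U, W, X, Z}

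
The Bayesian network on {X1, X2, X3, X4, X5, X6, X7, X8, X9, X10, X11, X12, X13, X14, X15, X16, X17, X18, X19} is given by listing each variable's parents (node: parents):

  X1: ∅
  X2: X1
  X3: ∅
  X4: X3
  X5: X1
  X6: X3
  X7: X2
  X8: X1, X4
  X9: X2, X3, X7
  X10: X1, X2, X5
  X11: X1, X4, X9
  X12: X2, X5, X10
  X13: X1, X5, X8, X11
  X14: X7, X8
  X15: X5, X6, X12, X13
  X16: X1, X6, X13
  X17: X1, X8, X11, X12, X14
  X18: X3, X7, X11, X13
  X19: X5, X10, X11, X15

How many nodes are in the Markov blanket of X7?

8

X7's parents: X2.
X7's children: X9, X14, X18.
Co-parents of X7 (other parents of its children):
  X9: X2, X3
  X14: X8
  X18: X3, X11, X13
MB(X7) = {X2, X3, X8, X9, X11, X13, X14, X18}, which has 8 nodes.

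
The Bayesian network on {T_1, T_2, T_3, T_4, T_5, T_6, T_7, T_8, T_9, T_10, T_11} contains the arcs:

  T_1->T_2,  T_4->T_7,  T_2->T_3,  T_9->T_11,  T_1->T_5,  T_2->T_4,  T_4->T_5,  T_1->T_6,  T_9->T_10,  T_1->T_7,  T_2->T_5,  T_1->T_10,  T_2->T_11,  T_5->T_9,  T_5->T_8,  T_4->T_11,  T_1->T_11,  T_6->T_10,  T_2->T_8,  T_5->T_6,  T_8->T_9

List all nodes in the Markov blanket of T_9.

T_9 has parents T_5, T_8.
T_9 has children T_10, T_11.
Parents of each child, excluding T_9:
  T_10's other parents are T_1, T_6.
  T_11 also has parents T_1, T_2, T_4.
Taking the union gives {T_1, T_2, T_4, T_5, T_6, T_8, T_10, T_11}.

{T_1, T_2, T_4, T_5, T_6, T_8, T_10, T_11}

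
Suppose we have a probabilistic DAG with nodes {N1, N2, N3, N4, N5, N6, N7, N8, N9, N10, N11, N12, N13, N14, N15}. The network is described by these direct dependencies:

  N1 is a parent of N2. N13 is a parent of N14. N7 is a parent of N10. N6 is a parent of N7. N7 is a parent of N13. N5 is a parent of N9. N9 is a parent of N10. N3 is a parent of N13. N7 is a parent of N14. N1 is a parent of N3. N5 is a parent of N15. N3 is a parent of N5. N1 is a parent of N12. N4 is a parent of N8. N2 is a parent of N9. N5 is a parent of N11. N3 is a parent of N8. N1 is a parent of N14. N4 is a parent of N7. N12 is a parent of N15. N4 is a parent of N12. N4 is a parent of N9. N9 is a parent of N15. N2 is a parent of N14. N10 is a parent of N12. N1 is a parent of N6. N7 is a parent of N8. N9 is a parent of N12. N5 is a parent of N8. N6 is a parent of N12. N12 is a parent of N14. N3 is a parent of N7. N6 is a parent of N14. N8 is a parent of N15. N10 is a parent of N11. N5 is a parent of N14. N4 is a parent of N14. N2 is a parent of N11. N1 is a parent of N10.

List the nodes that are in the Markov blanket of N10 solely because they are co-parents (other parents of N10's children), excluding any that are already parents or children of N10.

{N2, N4, N5, N6}

Children of N10: N11, N12.
  N11: N2, N5
  N12: N1, N4, N6, N9
Excluding nodes already adjacent to N10 (N1, N7, N9, N11, N12), the co-parent-only contribution is {N2, N4, N5, N6}.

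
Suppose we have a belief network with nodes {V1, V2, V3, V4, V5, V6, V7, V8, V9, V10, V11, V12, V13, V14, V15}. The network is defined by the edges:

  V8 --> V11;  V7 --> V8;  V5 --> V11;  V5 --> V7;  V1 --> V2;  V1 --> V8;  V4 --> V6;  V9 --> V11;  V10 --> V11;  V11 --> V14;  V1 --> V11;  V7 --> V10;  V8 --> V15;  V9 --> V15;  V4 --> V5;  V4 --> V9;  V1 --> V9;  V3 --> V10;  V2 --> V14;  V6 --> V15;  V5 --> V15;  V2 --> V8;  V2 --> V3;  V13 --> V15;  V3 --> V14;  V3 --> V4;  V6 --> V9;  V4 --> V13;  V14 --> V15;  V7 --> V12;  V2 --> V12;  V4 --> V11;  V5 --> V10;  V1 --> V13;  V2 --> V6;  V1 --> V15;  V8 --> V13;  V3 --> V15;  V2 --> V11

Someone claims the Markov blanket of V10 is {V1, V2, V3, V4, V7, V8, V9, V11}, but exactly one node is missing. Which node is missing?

Ch(V10) = {V11}.
Pa(V10) = {V3, V5, V7}.
Other parents of V10's children:
  parents(V11) \ {V10} = {V1, V2, V4, V5, V8, V9}.
MB(V10) = {V1, V2, V3, V4, V5, V7, V8, V9, V11}.
Comparing with the claimed set, V5 is missing.

V5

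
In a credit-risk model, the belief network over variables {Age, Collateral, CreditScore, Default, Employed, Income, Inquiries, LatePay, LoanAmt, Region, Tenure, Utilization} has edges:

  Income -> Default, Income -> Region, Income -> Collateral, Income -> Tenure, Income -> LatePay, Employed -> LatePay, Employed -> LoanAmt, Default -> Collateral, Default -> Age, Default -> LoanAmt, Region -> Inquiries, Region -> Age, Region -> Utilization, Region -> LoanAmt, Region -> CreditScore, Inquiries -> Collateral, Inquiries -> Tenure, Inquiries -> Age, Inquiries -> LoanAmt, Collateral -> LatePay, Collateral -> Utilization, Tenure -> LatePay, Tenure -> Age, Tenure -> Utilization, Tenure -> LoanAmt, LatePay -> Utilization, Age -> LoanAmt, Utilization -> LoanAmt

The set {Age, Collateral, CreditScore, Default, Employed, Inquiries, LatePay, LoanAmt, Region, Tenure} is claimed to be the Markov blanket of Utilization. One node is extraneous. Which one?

Parents of Utilization: Collateral, LatePay, Region, Tenure.
Ch(Utilization) = {LoanAmt}.
Co-parents of Utilization (other parents of its children):
  parents(LoanAmt) \ {Utilization} = {Age, Default, Employed, Inquiries, Region, Tenure}.
MB(Utilization) = {Age, Collateral, Default, Employed, Inquiries, LatePay, LoanAmt, Region, Tenure}.
CreditScore is neither a parent, child, nor co-parent of Utilization, so it does not belong.

CreditScore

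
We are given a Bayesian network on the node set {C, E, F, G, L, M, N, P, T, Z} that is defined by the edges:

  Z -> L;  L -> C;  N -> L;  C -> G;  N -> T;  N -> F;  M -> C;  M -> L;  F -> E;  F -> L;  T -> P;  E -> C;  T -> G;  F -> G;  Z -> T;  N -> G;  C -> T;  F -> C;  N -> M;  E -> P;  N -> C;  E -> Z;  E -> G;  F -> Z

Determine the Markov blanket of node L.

{C, E, F, M, N, Z}

By definition, MB(L) is built from L's parents, L's children, and the co-parents of L.
L's parents: F, M, N, Z.
L's children: C.
Parents of each child, excluding L:
  parents(C) \ {L} = {E, F, M, N}.
Union: {F, M, N, Z} ∪ {C} ∪ {E, F, M, N} = {C, E, F, M, N, Z}.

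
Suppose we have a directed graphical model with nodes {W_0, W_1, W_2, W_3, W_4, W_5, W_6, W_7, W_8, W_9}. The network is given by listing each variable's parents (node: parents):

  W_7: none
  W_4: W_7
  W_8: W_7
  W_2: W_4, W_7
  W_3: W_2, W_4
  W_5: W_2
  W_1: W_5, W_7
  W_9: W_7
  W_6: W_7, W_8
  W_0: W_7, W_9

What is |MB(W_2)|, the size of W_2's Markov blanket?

By definition, MB(W_2) is built from W_2's parents, W_2's children, and the co-parents of W_2.
Parents of W_2: W_4, W_7.
W_2's children: W_3, W_5.
For each child, the remaining parents (spouses of W_2):
  W_3 also has parent W_4.
  W_5 has no other parent.
MB(W_2) = {W_3, W_4, W_5, W_7}, which has 4 nodes.

4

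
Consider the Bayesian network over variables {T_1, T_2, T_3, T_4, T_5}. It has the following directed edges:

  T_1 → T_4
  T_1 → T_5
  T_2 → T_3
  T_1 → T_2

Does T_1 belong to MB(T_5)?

T_1 is a parent of T_5.
So T_1 ∈ MB(T_5).

Yes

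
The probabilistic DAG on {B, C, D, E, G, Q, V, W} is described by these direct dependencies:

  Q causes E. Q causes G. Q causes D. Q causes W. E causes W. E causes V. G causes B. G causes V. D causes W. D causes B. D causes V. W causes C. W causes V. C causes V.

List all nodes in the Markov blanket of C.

{D, E, G, V, W}

By definition, MB(C) is built from C's parents, C's children, and the co-parents of C.
Parents of C: W.
Children of C: V.
Parents of each child, excluding C:
  V: D, E, G, W
So the Markov blanket of C is {D, E, G, V, W}.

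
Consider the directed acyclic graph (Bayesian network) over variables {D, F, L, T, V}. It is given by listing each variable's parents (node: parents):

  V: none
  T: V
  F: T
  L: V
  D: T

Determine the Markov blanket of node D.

Pa(D) = {T}.
Children of D: none.
With no children, D has no spouses; the co-parent set is empty.
MB(D) = {T}.

{T}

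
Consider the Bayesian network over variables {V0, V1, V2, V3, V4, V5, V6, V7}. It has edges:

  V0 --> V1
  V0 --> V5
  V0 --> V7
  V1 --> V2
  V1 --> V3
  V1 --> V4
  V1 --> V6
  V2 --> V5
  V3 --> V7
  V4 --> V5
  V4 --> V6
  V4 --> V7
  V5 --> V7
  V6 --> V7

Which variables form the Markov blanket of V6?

Recall MB(v) = parents ∪ children ∪ spouses, where spouses are the other parents of v's children.
Ch(V6) = {V7}.
V6 has parents V1, V4.
Other parents of V6's children:
  parents(V7) \ {V6} = {V0, V3, V4, V5}.
MB(V6) = {V0, V1, V3, V4, V5, V7}.

{V0, V1, V3, V4, V5, V7}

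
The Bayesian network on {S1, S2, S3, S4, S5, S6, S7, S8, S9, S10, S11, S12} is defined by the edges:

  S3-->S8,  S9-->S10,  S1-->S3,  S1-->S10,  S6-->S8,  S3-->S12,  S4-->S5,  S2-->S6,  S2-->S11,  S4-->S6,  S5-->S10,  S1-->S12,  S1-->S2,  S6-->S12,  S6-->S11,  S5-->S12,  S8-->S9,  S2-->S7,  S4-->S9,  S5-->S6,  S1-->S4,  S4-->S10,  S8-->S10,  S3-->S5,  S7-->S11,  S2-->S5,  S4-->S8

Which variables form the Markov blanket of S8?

S8 has parents S3, S4, S6.
Children of S8: S9, S10.
For each child, the remaining parents (spouses of S8):
  parents(S9) \ {S8} = {S4}.
  parents(S10) \ {S8} = {S1, S4, S5, S9}.
Union: {S3, S4, S6} ∪ {S9, S10} ∪ {S1, S4, S5, S9} = {S1, S3, S4, S5, S6, S9, S10}.

{S1, S3, S4, S5, S6, S9, S10}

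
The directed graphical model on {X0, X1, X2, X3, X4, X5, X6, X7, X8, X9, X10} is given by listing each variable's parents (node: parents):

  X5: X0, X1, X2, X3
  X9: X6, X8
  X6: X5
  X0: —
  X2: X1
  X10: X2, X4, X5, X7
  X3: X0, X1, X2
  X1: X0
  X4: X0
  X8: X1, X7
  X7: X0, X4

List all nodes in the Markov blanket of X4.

{X0, X2, X5, X7, X10}

By definition, MB(X4) is built from X4's parents, X4's children, and the co-parents of X4.
Ch(X4) = {X7, X10}.
X4's parents: X0.
For each child, the remaining parents (spouses of X4):
  X7's other parent is X0.
  X10's other parents are X2, X5, X7.
MB(X4) = {X0, X2, X5, X7, X10}.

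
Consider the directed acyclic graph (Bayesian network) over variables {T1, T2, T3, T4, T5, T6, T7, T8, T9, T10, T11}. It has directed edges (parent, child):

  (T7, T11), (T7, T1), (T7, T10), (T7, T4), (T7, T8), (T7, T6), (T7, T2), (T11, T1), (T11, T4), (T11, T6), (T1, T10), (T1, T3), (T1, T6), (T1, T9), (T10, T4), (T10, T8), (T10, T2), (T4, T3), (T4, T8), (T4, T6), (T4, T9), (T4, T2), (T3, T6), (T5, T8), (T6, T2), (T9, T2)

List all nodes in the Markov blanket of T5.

The Markov blanket of a node is its parents, its children, and the other parents of its children.
Parents of T5: none.
Ch(T5) = {T8}.
Other parents of T5's children:
  T8: T4, T7, T10
MB(T5) = {T4, T7, T8, T10}.

{T4, T7, T8, T10}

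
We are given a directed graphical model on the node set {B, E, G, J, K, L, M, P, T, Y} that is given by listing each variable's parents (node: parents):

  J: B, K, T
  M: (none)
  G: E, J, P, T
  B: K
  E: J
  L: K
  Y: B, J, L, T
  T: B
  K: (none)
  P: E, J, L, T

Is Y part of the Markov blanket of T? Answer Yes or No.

Yes

Y is a child of T.
So Y ∈ MB(T).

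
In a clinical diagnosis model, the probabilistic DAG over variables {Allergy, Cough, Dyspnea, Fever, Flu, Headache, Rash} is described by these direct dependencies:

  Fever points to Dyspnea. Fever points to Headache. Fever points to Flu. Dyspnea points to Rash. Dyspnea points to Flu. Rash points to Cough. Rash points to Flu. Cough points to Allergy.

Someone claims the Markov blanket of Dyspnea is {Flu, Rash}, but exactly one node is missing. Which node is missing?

A node's Markov blanket = Pa ∪ Ch ∪ (parents of Ch other than the node itself).
Dyspnea has children Flu, Rash.
Pa(Dyspnea) = {Fever}.
Other parents of Dyspnea's children:
  Rash has no other parent.
  Flu's other parents are Fever, Rash.
MB(Dyspnea) = {Fever, Flu, Rash}.
Comparing with the claimed set, Fever is missing.

Fever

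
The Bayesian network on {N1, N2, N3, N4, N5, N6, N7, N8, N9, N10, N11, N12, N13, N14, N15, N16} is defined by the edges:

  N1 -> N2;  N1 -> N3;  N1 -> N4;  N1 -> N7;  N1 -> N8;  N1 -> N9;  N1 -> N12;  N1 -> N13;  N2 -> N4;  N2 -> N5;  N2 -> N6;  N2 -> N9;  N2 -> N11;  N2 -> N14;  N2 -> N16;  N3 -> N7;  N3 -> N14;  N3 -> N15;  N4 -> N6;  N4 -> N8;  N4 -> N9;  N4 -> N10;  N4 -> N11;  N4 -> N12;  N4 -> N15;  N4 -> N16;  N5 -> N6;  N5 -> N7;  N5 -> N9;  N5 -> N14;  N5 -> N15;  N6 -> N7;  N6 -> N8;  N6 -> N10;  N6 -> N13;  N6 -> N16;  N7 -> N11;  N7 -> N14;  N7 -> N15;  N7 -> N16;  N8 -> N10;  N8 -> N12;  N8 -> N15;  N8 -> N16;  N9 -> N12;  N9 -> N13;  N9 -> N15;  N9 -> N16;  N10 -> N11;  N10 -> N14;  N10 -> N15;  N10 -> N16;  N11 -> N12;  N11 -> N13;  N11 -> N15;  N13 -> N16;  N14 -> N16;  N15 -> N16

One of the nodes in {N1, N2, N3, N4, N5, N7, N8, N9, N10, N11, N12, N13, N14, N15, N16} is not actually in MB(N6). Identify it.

The Markov blanket of a node is its parents, its children, and the other parents of its children.
Children of N6: N7, N8, N10, N13, N16.
N6's parents: N2, N4, N5.
Parents of each child, excluding N6:
  N7 also has parents N1, N3, N5.
  N8 also has parents N1, N4.
  parents(N10) \ {N6} = {N4, N8}.
  parents(N13) \ {N6} = {N1, N9, N11}.
  parents(N16) \ {N6} = {N2, N4, N7, N8, N9, N10, N13, N14, N15}.
MB(N6) = {N1, N2, N3, N4, N5, N7, N8, N9, N10, N11, N13, N14, N15, N16}.
N12 is neither a parent, child, nor co-parent of N6, so it does not belong.

N12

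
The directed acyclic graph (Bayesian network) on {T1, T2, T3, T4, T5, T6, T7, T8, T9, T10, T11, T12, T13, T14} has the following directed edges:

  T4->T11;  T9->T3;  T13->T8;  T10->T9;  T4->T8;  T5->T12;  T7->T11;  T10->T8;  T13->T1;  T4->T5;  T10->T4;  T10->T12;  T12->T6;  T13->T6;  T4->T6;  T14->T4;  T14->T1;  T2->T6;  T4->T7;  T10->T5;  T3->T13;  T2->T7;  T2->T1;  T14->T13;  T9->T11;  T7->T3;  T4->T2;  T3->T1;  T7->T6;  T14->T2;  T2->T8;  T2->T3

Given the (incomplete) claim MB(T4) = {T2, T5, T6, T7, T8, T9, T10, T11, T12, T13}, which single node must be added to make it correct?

Parents of T4: T10, T14.
Children of T4: T2, T5, T6, T7, T8, T11.
Parents of each child, excluding T4:
  T2 also has parent T14.
  T7 also has parent T2.
  T5 also has parent T10.
  parents(T11) \ {T4} = {T7, T9}.
  parents(T8) \ {T4} = {T2, T10, T13}.
  T6 also has parents T2, T7, T12, T13.
MB(T4) = {T2, T5, T6, T7, T8, T9, T10, T11, T12, T13, T14}.
Comparing with the claimed set, T14 is missing.

T14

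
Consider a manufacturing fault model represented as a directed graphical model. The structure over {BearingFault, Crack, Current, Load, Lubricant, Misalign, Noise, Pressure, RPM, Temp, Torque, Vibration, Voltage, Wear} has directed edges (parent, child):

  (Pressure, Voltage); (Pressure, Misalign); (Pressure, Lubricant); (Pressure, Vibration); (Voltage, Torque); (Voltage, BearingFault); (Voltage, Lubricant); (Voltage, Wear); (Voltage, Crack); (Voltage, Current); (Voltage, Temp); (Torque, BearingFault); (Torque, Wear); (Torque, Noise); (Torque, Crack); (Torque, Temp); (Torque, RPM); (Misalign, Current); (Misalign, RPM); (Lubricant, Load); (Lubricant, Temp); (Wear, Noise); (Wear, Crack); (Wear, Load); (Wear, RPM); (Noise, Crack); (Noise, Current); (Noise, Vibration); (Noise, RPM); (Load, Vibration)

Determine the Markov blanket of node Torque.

{BearingFault, Crack, Lubricant, Misalign, Noise, RPM, Temp, Voltage, Wear}

Torque's parents: Voltage.
Children of Torque: BearingFault, Crack, Noise, RPM, Temp, Wear.
Co-parents of Torque (other parents of its children):
  BearingFault: Voltage
  Wear: Voltage
  Noise: Wear
  Crack: Noise, Voltage, Wear
  Temp: Lubricant, Voltage
  RPM: Misalign, Noise, Wear
MB(Torque) = {BearingFault, Crack, Lubricant, Misalign, Noise, RPM, Temp, Voltage, Wear}.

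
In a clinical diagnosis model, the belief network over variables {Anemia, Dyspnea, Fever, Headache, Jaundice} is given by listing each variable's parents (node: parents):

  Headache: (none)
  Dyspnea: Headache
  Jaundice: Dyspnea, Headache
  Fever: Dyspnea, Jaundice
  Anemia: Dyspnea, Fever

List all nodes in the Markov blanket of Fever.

Fever has child Anemia.
Parents of Fever: Dyspnea, Jaundice.
Co-parents of Fever (other parents of its children):
  Anemia: Dyspnea
Union: {Dyspnea, Jaundice} ∪ {Anemia} ∪ {Dyspnea} = {Anemia, Dyspnea, Jaundice}.

{Anemia, Dyspnea, Jaundice}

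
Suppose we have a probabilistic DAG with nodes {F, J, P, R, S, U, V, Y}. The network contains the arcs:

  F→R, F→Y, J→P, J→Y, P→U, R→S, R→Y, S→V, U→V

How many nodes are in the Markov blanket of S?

3

The Markov blanket of a node is its parents, its children, and the other parents of its children.
S has child V.
S's parents: R.
Co-parents of S (other parents of its children):
  parents(V) \ {S} = {U}.
MB(S) = {R, U, V}, which has 3 nodes.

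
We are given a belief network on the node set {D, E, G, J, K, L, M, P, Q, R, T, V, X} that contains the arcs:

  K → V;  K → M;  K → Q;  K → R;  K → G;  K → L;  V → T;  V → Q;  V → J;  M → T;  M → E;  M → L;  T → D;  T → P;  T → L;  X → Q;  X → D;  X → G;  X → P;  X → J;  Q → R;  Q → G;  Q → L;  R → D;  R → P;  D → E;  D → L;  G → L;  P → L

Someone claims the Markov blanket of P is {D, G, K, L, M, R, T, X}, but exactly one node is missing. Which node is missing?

Ch(P) = {L}.
P's parents: R, T, X.
Parents of each child, excluding P:
  L also has parents D, G, K, M, Q, T.
MB(P) = {D, G, K, L, M, Q, R, T, X}.
Comparing with the claimed set, Q is missing.

Q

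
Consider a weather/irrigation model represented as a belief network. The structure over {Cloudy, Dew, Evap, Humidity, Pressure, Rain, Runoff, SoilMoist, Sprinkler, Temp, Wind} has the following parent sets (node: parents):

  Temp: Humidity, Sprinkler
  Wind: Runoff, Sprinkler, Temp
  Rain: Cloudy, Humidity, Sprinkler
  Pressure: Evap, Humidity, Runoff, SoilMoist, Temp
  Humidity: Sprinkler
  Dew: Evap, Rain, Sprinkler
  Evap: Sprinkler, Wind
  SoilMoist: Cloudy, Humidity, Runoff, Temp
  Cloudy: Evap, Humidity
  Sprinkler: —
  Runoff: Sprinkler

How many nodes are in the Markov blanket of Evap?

Children of Evap: Cloudy, Dew, Pressure.
Parents of Evap: Sprinkler, Wind.
Co-parents of Evap (other parents of its children):
  Cloudy: Humidity
  Dew: Rain, Sprinkler
  Pressure: Humidity, Runoff, SoilMoist, Temp
MB(Evap) = {Cloudy, Dew, Humidity, Pressure, Rain, Runoff, SoilMoist, Sprinkler, Temp, Wind}, which has 10 nodes.

10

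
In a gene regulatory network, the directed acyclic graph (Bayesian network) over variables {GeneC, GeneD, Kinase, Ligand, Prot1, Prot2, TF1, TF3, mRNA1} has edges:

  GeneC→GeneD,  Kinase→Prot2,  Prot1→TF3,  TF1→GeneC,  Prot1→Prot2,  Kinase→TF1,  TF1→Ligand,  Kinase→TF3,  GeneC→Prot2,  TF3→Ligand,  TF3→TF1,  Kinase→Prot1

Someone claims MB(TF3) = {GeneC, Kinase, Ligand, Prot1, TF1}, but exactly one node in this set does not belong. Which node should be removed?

GeneC

Recall MB(v) = parents ∪ children ∪ spouses, where spouses are the other parents of v's children.
Pa(TF3) = {Kinase, Prot1}.
TF3 has children Ligand, TF1.
For each child, the remaining parents (spouses of TF3):
  TF1's other parent is Kinase.
  Ligand also has parent TF1.
MB(TF3) = {Kinase, Ligand, Prot1, TF1}.
GeneC is neither a parent, child, nor co-parent of TF3, so it does not belong.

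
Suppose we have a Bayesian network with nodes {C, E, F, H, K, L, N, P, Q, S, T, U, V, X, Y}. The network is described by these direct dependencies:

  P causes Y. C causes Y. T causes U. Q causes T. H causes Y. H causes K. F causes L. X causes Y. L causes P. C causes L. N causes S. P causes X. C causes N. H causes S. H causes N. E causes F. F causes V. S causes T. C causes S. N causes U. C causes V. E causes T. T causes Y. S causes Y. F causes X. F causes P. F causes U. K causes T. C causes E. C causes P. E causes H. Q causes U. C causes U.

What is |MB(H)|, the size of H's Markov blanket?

H has parent E.
H has children K, N, S, Y.
Co-parents of H (other parents of its children):
  K has no other parent.
  N's other parent is C.
  parents(S) \ {H} = {C, N}.
  parents(Y) \ {H} = {C, P, S, T, X}.
MB(H) = {C, E, K, N, P, S, T, X, Y}, which has 9 nodes.

9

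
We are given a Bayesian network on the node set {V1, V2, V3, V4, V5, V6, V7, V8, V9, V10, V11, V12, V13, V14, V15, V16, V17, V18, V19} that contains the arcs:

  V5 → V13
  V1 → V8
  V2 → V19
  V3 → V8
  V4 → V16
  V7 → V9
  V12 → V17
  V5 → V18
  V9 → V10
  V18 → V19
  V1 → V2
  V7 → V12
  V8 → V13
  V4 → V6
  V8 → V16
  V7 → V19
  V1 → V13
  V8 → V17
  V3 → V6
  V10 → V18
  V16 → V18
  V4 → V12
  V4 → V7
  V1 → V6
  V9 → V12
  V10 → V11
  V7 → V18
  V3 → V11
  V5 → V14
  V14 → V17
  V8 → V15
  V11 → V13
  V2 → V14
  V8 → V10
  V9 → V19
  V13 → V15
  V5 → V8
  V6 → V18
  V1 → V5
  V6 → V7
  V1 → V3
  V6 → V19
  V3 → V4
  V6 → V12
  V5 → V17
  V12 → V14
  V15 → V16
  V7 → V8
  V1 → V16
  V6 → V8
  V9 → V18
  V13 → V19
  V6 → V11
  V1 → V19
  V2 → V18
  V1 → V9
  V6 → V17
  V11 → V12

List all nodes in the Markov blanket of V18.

The Markov blanket of a node is its parents, its children, and the other parents of its children.
Pa(V18) = {V2, V5, V6, V7, V9, V10, V16}.
V18's children: V19.
For each child, the remaining parents (spouses of V18):
  parents(V19) \ {V18} = {V1, V2, V6, V7, V9, V13}.
MB(V18) = {V1, V2, V5, V6, V7, V9, V10, V13, V16, V19}.

{V1, V2, V5, V6, V7, V9, V10, V13, V16, V19}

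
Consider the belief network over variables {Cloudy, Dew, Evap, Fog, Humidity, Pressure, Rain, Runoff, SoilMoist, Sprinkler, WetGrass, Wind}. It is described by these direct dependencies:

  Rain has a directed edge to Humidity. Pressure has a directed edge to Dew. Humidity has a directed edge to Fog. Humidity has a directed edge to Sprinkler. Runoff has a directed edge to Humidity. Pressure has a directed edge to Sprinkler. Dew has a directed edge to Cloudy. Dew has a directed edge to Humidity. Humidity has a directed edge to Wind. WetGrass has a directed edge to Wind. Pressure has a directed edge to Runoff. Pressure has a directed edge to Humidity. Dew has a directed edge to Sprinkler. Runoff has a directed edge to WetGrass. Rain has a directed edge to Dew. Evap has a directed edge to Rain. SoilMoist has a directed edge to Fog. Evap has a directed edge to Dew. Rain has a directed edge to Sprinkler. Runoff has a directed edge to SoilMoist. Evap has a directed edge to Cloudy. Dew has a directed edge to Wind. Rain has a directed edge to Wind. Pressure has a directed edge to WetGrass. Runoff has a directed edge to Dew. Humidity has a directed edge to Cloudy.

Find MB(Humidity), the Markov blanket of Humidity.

A node's Markov blanket = Pa ∪ Ch ∪ (parents of Ch other than the node itself).
Humidity's parents: Dew, Pressure, Rain, Runoff.
Ch(Humidity) = {Cloudy, Fog, Sprinkler, Wind}.
For each child, the remaining parents (spouses of Humidity):
  Sprinkler: Dew, Pressure, Rain
  Cloudy: Dew, Evap
  Wind: Dew, Rain, WetGrass
  Fog: SoilMoist
MB(Humidity) = {Cloudy, Dew, Evap, Fog, Pressure, Rain, Runoff, SoilMoist, Sprinkler, WetGrass, Wind}.

{Cloudy, Dew, Evap, Fog, Pressure, Rain, Runoff, SoilMoist, Sprinkler, WetGrass, Wind}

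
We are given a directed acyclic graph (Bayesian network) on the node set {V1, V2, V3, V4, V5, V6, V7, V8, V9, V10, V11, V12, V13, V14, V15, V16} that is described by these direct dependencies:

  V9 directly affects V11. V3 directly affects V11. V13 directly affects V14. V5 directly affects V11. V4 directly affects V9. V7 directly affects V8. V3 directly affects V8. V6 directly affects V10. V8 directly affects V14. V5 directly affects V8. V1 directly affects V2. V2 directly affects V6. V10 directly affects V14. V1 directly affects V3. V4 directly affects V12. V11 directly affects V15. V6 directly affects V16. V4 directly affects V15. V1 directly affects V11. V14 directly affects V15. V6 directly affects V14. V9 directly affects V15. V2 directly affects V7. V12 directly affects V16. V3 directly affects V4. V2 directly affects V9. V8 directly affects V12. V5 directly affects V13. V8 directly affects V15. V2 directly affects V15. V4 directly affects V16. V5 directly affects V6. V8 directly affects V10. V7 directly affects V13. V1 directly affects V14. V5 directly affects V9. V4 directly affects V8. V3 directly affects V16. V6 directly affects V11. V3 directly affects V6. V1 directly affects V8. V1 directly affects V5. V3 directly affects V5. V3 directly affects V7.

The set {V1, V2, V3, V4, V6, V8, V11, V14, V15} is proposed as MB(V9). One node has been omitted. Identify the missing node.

Recall MB(v) = parents ∪ children ∪ spouses, where spouses are the other parents of v's children.
V9's parents: V2, V4, V5.
Ch(V9) = {V11, V15}.
Parents of each child, excluding V9:
  V11 also has parents V1, V3, V5, V6.
  V15 also has parents V2, V4, V8, V11, V14.
MB(V9) = {V1, V2, V3, V4, V5, V6, V8, V11, V14, V15}.
Comparing with the claimed set, V5 is missing.

V5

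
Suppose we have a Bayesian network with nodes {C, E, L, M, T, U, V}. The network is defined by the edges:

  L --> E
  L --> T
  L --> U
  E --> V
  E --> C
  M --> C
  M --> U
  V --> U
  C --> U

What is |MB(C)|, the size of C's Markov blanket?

5

A node's Markov blanket = Pa ∪ Ch ∪ (parents of Ch other than the node itself).
C's parents: E, M.
C's children: U.
Other parents of C's children:
  parents(U) \ {C} = {L, M, V}.
MB(C) = {E, L, M, U, V}, which has 5 nodes.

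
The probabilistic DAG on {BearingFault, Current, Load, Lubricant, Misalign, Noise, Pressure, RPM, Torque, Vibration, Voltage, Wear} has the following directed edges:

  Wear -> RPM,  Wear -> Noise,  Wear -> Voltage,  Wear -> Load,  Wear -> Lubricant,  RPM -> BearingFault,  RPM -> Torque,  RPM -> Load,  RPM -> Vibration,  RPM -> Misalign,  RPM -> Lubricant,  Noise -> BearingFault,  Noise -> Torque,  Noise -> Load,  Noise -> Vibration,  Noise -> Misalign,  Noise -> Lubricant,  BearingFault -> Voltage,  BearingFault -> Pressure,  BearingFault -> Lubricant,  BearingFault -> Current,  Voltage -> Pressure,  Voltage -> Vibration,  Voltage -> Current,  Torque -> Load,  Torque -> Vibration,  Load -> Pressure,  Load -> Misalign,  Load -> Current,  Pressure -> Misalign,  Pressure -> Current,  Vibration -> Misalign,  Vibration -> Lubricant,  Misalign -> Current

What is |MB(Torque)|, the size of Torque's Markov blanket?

6

By definition, MB(Torque) is built from Torque's parents, Torque's children, and the co-parents of Torque.
Torque's parents: Noise, RPM.
Children of Torque: Load, Vibration.
Co-parents of Torque (other parents of its children):
  Load: Noise, RPM, Wear
  Vibration: Noise, RPM, Voltage
MB(Torque) = {Load, Noise, RPM, Vibration, Voltage, Wear}, which has 6 nodes.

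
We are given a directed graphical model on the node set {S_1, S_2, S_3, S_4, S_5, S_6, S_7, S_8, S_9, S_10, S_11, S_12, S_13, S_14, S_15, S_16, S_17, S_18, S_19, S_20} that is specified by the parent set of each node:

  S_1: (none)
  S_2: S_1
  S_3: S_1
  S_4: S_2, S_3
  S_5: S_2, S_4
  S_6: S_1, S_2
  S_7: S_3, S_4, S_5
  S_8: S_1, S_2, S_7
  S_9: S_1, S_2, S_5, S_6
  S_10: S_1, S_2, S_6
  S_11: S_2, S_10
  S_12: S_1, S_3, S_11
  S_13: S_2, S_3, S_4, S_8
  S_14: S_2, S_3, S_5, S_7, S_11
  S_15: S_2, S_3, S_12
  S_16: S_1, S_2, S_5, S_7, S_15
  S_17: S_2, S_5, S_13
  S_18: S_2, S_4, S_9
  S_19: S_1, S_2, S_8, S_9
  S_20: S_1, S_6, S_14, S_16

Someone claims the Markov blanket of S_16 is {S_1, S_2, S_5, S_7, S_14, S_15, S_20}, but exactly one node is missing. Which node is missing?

The Markov blanket of a node is its parents, its children, and the other parents of its children.
S_16 has parents S_1, S_2, S_5, S_7, S_15.
Children of S_16: S_20.
For each child, the remaining parents (spouses of S_16):
  parents(S_20) \ {S_16} = {S_1, S_6, S_14}.
MB(S_16) = {S_1, S_2, S_5, S_6, S_7, S_14, S_15, S_20}.
Comparing with the claimed set, S_6 is missing.

S_6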